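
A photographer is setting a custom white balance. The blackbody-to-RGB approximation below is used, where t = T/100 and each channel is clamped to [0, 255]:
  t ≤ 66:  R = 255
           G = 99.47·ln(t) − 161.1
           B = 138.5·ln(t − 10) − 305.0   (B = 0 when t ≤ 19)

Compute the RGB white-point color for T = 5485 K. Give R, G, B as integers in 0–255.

R=255, G=237, B=222

t = 5485/100 = 54.85; the t ≤ 66 branch applies.
R = 255 by definition for t ≤ 66.
G = 99.47·ln 54.85 − 161.1 = 99.47·4.0046 − 161.1 = 237.238.
B = 138.5·ln(54.85 − 10) − 305.0 = 138.5·ln 44.85 − 305.0 = 138.5·3.8033 − 305.0 = 221.760.
Rounded: (255, 237, 222).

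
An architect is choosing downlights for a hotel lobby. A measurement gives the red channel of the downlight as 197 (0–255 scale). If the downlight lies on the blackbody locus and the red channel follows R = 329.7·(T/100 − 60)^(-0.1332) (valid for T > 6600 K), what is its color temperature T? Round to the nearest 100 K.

(t − 60)^(-0.1332) = 197/329.7 = 0.59751.
t − 60 = 0.59751^(1/-0.1332) = 0.59751^(-7.508) = 47.761, so t = 107.761.
T = 100·t = 10776 K → 10800 K to the nearest 100 K.

10800 K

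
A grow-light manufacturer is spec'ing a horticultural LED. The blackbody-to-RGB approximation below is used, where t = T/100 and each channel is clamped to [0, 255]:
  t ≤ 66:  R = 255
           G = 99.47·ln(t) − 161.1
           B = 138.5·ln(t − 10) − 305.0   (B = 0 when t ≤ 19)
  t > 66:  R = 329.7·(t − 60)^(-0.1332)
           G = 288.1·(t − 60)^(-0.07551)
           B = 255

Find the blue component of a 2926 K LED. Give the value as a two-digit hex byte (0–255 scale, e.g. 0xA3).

0x69

t = 2926/100 = 29.26; the t ≤ 66 branch applies.
B = 138.5·ln(29.26 − 10) − 305.0 = 138.5·ln 19.26 − 305.0 = 138.5·2.9580 − 305.0 = 104.687.
Rounded: 105; in hex, 0x69.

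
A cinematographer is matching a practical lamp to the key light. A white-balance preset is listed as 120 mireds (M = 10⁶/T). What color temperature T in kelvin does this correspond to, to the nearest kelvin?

8333 K

T = 10⁶ / 120 = 8333.33 K → 8333 K.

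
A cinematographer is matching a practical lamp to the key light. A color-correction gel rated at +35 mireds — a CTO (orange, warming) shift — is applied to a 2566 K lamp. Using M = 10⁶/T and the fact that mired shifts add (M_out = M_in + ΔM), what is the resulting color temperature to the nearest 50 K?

M_in = 10⁶/2566 = 389.71 mireds.
M_out = 389.71 + (+35) = 424.71 mireds.
T_out = 10⁶/424.71 = 2354.5 K → 2350 K.

2350 K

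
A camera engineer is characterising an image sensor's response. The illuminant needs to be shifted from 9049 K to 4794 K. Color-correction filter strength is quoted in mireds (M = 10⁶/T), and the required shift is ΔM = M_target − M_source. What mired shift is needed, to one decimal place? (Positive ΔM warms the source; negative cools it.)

+98.1 mireds

M_source = 10⁶/9049 = 110.509; M_target = 10⁶/4794 = 208.594.
ΔM = 208.594 − 110.509 = 98.085 → +98.1 mireds, a warming shift.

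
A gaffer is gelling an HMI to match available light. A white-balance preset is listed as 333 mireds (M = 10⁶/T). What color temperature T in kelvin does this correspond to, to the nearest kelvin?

3003 K

T = 10⁶ / 333 = 3003.00 K → 3003 K.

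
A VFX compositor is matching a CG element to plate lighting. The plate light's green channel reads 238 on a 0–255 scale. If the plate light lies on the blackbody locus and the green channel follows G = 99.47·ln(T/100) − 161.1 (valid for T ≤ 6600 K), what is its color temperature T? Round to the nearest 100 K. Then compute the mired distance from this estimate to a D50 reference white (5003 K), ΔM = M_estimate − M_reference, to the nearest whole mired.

ln t = (238 + 161.1) / 99.47 = 4.0123.
t = e^4.0123 = 55.272.
T = 100·t = 5527 K → 5500 K to the nearest 100 K.
M_estimate = 10⁶/5500 = 181.82; M_reference = 10⁶/5003 = 199.88.
ΔM = 181.82 − 199.88 = -18.06 → -18 mireds.

-18 mireds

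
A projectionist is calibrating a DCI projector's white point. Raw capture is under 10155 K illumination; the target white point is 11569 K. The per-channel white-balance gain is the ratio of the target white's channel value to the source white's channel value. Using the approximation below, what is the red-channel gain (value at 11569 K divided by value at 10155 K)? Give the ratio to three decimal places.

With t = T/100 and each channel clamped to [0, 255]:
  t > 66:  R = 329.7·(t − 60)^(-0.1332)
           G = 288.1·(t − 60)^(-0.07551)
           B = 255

At 10155 K (t = 101.55):
  R = 329.7·(101.55 − 60)^(-0.1332) = 329.7·41.55^(-0.1332) = 329.7·0.60870 = 200.690.
At 11569 K (t = 115.69):
  R = 329.7·(115.69 − 60)^(-0.1332) = 329.7·55.69^(-0.1332) = 329.7·0.58541 = 193.011.
Gain = 193.011 / 200.690 = 0.9617 → 0.962.

0.962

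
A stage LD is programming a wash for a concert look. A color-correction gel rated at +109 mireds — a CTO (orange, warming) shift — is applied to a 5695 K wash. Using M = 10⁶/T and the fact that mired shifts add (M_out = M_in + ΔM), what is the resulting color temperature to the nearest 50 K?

M_in = 10⁶/5695 = 175.59 mireds.
M_out = 175.59 + (+109) = 284.59 mireds.
T_out = 10⁶/284.59 = 3513.8 K → 3500 K.

3500 K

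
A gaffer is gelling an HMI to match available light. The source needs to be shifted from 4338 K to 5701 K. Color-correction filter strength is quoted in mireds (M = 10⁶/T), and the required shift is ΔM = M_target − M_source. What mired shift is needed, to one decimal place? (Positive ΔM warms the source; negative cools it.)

-55.1 mireds

M_source = 10⁶/4338 = 230.521; M_target = 10⁶/5701 = 175.408.
ΔM = 175.408 − 230.521 = -55.113 → -55.1 mireds, a cooling shift.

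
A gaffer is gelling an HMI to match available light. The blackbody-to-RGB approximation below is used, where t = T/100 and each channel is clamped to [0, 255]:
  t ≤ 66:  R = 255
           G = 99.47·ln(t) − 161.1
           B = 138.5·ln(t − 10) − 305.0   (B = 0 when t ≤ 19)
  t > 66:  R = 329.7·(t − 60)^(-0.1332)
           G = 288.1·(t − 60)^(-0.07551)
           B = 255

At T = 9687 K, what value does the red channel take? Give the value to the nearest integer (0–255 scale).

t = 9687/100 = 96.87; the t > 66 branch applies.
R = 329.7·(96.87 − 60)^(-0.1332) = 329.7·36.87^(-0.1332) = 329.7·0.61847 = 203.910.
Rounded: 204.

204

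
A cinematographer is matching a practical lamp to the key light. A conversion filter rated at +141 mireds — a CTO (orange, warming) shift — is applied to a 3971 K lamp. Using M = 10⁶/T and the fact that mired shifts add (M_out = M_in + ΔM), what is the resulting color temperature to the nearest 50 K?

2550 K

M_in = 10⁶/3971 = 251.83 mireds.
M_out = 251.83 + (+141) = 392.83 mireds.
T_out = 10⁶/392.83 = 2545.7 K → 2550 K.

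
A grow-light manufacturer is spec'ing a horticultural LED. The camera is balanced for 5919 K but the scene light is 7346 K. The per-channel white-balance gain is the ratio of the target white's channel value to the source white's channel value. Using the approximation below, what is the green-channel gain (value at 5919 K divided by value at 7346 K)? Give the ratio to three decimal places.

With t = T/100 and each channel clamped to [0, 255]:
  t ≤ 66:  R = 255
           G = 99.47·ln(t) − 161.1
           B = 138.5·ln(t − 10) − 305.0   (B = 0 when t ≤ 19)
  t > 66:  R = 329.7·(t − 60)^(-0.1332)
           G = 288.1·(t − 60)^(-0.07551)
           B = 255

At 7346 K (t = 73.46):
  G = 288.1·(73.46 − 60)^(-0.07551) = 288.1·13.46^(-0.07551) = 288.1·0.82176 = 236.749.
At 5919 K (t = 59.19):
  G = 99.47·ln 59.19 − 161.1 = 99.47·4.0808 − 161.1 = 244.812.
Gain = 244.812 / 236.749 = 1.0341 → 1.034.

1.034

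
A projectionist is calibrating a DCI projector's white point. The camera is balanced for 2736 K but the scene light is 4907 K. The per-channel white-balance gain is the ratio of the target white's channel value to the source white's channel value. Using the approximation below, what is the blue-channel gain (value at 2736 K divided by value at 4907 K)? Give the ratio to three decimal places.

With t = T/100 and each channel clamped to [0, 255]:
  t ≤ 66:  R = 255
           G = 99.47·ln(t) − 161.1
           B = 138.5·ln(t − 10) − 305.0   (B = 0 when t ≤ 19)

0.446

At 4907 K (t = 49.07):
  B = 138.5·ln(49.07 − 10) − 305.0 = 138.5·ln 39.07 − 305.0 = 138.5·3.6654 − 305.0 = 202.652.
At 2736 K (t = 27.36):
  B = 138.5·ln(27.36 − 10) − 305.0 = 138.5·ln 17.36 − 305.0 = 138.5·2.8542 − 305.0 = 90.302.
Gain = 90.302 / 202.652 = 0.4456 → 0.446.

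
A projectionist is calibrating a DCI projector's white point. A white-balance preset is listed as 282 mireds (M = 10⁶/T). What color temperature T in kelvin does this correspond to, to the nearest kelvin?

3546 K

T = 10⁶ / 282 = 3546.10 K → 3546 K.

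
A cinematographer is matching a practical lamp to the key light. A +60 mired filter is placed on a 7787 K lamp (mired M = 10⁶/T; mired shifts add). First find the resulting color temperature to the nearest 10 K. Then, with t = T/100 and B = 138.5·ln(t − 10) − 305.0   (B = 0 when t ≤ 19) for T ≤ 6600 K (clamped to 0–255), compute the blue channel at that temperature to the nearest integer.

216

M_in = 10⁶/7787 = 128.42; M_out = 128.42 + (+60) = 188.42.
T_out = 10⁶/188.42 = 5307.3 K → 5310 K; t = 53.1.
B = 138.5·ln(53.1 − 10) − 305.0 = 138.5·ln 43.1 − 305.0 = 138.5·3.7635 − 305.0 = 216.248.
Rounded: 216.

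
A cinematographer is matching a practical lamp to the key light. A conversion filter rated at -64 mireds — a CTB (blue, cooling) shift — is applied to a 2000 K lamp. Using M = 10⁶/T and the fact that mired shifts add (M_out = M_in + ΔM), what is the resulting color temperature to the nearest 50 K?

2300 K

M_in = 10⁶/2000 = 500.00 mireds.
M_out = 500.00 + (-64) = 436.00 mireds.
T_out = 10⁶/436.00 = 2293.6 K → 2300 K.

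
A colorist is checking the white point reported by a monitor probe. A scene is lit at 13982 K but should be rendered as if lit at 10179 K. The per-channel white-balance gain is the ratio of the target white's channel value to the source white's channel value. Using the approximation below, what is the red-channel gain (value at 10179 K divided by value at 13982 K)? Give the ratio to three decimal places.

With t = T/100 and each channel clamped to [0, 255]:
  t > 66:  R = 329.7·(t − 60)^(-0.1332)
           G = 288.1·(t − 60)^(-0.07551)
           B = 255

1.090

At 13982 K (t = 139.82):
  R = 329.7·(139.82 − 60)^(-0.1332) = 329.7·79.82^(-0.1332) = 329.7·0.55801 = 183.975.
At 10179 K (t = 101.79):
  R = 329.7·(101.79 − 60)^(-0.1332) = 329.7·41.79^(-0.1332) = 329.7·0.60824 = 200.536.
Gain = 200.536 / 183.975 = 1.0900 → 1.090.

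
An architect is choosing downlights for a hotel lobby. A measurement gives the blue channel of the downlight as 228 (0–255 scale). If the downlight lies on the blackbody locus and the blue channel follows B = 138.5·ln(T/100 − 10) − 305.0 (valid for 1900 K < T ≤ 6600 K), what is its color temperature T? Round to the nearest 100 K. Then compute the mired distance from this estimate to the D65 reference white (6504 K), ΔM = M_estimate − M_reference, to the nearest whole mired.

ln(t − 10) = (228 + 305.0) / 138.5 = 3.8484.
t − 10 = e^3.8484 = 46.917, so t = 56.917.
T = 100·t = 5692 K → 5700 K to the nearest 100 K.
M_estimate = 10⁶/5700 = 175.44; M_reference = 10⁶/6504 = 153.75.
ΔM = 175.44 − 153.75 = 21.69 → +22 mireds.

+22 mireds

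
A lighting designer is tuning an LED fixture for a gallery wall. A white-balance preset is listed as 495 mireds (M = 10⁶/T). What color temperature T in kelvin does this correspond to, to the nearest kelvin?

T = 10⁶ / 495 = 2020.20 K → 2020 K.

2020 K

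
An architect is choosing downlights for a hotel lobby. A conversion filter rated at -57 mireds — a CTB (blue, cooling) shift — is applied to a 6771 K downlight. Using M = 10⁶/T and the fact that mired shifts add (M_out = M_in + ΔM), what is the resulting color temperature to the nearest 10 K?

11030 K

M_in = 10⁶/6771 = 147.69 mireds.
M_out = 147.69 + (-57) = 90.69 mireds.
T_out = 10⁶/90.69 = 11026.7 K → 11030 K.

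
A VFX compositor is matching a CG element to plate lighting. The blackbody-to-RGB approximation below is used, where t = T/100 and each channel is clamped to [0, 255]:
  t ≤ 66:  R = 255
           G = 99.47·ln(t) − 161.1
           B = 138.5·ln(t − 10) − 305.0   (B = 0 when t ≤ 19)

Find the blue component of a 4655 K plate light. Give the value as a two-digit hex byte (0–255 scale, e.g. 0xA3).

0xC1

t = 4655/100 = 46.55; the t ≤ 66 branch applies.
B = 138.5·ln(46.55 − 10) − 305.0 = 138.5·ln 36.55 − 305.0 = 138.5·3.5987 − 305.0 = 193.417.
Rounded: 193; in hex, 0xC1.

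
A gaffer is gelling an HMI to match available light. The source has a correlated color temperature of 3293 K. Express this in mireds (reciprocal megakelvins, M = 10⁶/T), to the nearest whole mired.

304 mireds

M = 10⁶ / 3293 = 303.674 → 304 mireds.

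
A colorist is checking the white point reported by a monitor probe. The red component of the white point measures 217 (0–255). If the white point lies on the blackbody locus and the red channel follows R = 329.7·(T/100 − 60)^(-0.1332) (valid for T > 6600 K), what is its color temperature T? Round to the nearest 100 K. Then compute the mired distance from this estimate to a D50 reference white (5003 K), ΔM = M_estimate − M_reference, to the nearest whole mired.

(t − 60)^(-0.1332) = 217/329.7 = 0.65817.
t − 60 = 0.65817^(1/-0.1332) = 0.65817^(-7.508) = 23.110, so t = 83.110.
T = 100·t = 8311 K → 8300 K to the nearest 100 K.
M_estimate = 10⁶/8300 = 120.48; M_reference = 10⁶/5003 = 199.88.
ΔM = 120.48 − 199.88 = -79.40 → -79 mireds.

-79 mireds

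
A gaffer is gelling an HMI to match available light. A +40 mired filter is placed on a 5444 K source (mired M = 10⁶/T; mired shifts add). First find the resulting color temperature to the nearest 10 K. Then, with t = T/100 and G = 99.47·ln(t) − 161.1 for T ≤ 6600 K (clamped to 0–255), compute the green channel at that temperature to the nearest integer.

M_in = 10⁶/5444 = 183.69; M_out = 183.69 + (+40) = 223.69.
T_out = 10⁶/223.69 = 4470.5 K → 4470 K; t = 44.7.
G = 99.47·ln 44.7 − 161.1 = 99.47·3.8000 − 161.1 = 216.883.
Rounded: 217.

217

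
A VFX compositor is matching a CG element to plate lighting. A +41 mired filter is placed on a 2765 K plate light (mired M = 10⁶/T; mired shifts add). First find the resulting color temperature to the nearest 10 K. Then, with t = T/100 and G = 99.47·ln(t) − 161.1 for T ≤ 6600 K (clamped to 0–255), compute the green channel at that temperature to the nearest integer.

M_in = 10⁶/2765 = 361.66; M_out = 361.66 + (+41) = 402.66.
T_out = 10⁶/402.66 = 2483.5 K → 2480 K; t = 24.8.
G = 99.47·ln 24.8 − 161.1 = 99.47·3.2108 − 161.1 = 158.283.
Rounded: 158.

158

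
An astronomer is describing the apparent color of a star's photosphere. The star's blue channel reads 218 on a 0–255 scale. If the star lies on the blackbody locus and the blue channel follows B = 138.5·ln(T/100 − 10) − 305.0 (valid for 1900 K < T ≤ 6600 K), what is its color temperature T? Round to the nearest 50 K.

5350 K

ln(t − 10) = (218 + 305.0) / 138.5 = 3.7762.
t − 10 = e^3.7762 = 43.649, so t = 53.649.
T = 100·t = 5365 K → 5350 K to the nearest 50 K.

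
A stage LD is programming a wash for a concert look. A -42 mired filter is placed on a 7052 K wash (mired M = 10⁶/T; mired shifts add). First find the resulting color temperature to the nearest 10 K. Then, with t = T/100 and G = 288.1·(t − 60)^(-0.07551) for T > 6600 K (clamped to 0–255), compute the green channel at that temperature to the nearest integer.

M_in = 10⁶/7052 = 141.80; M_out = 141.80 + (-42) = 99.80.
T_out = 10⁶/99.80 = 10019.7 K → 10020 K; t = 100.2.
G = 288.1·(100.2 − 60)^(-0.07551) = 288.1·40.2^(-0.07551) = 288.1·0.75660 = 217.976.
Rounded: 218.

218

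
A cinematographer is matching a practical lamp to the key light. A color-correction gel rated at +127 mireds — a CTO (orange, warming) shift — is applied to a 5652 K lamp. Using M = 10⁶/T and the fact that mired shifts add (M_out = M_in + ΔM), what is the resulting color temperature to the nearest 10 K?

M_in = 10⁶/5652 = 176.93 mireds.
M_out = 176.93 + (+127) = 303.93 mireds.
T_out = 10⁶/303.93 = 3290.2 K → 3290 K.

3290 K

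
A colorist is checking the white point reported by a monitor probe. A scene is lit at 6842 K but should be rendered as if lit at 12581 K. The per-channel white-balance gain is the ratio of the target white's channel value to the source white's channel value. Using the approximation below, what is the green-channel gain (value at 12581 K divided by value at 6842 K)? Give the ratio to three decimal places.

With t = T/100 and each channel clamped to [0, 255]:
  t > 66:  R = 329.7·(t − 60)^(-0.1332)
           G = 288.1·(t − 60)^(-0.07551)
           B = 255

0.856

At 6842 K (t = 68.42):
  G = 288.1·(68.42 − 60)^(-0.07551) = 288.1·8.42^(-0.07551) = 288.1·0.85139 = 245.286.
At 12581 K (t = 125.81):
  G = 288.1·(125.81 − 60)^(-0.07551) = 288.1·65.81^(-0.07551) = 288.1·0.72896 = 210.012.
Gain = 210.012 / 245.286 = 0.8562 → 0.856.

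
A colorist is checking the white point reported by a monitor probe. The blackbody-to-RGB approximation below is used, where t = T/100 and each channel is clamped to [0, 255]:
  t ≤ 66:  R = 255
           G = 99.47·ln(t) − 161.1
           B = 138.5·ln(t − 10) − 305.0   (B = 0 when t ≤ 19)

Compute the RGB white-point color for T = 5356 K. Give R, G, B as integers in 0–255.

R=255, G=235, B=218

t = 5356/100 = 53.56; the t ≤ 66 branch applies.
R = 255 by definition for t ≤ 66.
G = 99.47·ln 53.56 − 161.1 = 99.47·3.9808 − 161.1 = 234.870.
B = 138.5·ln(53.56 − 10) − 305.0 = 138.5·ln 43.56 − 305.0 = 138.5·3.7741 − 305.0 = 217.718.
Rounded: (255, 235, 218).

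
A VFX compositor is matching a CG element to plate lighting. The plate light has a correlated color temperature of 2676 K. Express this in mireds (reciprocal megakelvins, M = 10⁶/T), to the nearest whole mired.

M = 10⁶ / 2676 = 373.692 → 374 mireds.

374 mireds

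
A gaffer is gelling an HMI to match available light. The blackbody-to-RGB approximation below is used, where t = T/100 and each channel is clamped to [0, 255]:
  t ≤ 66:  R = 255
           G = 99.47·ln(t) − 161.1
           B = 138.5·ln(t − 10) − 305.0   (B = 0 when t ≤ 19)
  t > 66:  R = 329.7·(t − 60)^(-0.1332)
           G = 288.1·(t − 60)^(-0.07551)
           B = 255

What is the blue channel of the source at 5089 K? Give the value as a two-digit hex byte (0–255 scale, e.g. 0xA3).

0xD1

t = 5089/100 = 50.89; the t ≤ 66 branch applies.
B = 138.5·ln(50.89 − 10) − 305.0 = 138.5·ln 40.89 − 305.0 = 138.5·3.7109 − 305.0 = 208.958.
Rounded: 209; in hex, 0xD1.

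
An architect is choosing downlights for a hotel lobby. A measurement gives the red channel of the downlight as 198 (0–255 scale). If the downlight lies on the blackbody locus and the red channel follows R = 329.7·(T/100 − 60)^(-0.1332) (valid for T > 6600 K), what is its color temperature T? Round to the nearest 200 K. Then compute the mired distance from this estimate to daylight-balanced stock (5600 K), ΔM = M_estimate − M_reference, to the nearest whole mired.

-84 mireds

(t − 60)^(-0.1332) = 198/329.7 = 0.60055.
t − 60 = 0.60055^(1/-0.1332) = 0.60055^(-7.508) = 45.980, so t = 105.980.
T = 100·t = 10598 K → 10600 K to the nearest 200 K.
M_estimate = 10⁶/10600 = 94.34; M_reference = 10⁶/5600 = 178.57.
ΔM = 94.34 − 178.57 = -84.23 → -84 mireds.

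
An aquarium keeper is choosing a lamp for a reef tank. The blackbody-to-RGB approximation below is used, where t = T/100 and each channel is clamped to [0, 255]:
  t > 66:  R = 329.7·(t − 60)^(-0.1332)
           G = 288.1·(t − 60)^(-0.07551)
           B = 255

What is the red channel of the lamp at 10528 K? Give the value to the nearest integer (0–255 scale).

198

t = 10528/100 = 105.28; the t > 66 branch applies.
R = 329.7·(105.28 − 60)^(-0.1332) = 329.7·45.28^(-0.1332) = 329.7·0.60177 = 198.405.
Rounded: 198.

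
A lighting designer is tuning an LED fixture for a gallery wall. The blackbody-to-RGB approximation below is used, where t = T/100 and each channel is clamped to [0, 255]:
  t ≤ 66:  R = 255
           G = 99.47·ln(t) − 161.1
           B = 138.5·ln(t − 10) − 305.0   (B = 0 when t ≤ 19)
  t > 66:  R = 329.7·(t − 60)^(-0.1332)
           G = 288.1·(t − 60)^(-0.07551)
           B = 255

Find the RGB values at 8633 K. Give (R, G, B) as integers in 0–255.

t = 8633/100 = 86.33; the t > 66 branch applies.
R = 329.7·(86.33 − 60)^(-0.1332) = 329.7·26.33^(-0.1332) = 329.7·0.64684 = 213.263.
G = 288.1·(86.33 − 60)^(-0.07551) = 288.1·26.33^(-0.07551) = 288.1·0.78116 = 225.053.
B = 255 by definition for t > 66.
Rounded: (213, 225, 255).

(213, 225, 255)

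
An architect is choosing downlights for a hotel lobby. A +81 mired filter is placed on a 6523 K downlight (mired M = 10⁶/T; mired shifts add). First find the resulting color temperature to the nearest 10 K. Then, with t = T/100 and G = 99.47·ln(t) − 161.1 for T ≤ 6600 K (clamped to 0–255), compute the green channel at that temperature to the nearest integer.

M_in = 10⁶/6523 = 153.30; M_out = 153.30 + (+81) = 234.30.
T_out = 10⁶/234.30 = 4268.0 K → 4270 K; t = 42.7.
G = 99.47·ln 42.7 − 161.1 = 99.47·3.7542 − 161.1 = 212.330.
Rounded: 212.

212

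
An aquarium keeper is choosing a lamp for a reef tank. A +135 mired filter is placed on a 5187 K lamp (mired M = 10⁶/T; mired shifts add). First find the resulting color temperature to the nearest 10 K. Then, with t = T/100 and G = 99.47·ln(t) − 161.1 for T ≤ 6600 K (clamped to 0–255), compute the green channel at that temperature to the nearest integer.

179

M_in = 10⁶/5187 = 192.79; M_out = 192.79 + (+135) = 327.79.
T_out = 10⁶/327.79 = 3050.7 K → 3050 K; t = 30.5.
G = 99.47·ln 30.5 − 161.1 = 99.47·3.4177 − 161.1 = 178.861.
Rounded: 179.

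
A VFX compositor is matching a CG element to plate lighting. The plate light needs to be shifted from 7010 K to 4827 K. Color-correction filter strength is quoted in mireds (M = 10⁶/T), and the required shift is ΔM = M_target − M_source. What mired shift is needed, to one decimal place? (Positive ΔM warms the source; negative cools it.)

+64.5 mireds

M_source = 10⁶/7010 = 142.653; M_target = 10⁶/4827 = 207.168.
ΔM = 207.168 − 142.653 = 64.515 → +64.5 mireds, a warming shift.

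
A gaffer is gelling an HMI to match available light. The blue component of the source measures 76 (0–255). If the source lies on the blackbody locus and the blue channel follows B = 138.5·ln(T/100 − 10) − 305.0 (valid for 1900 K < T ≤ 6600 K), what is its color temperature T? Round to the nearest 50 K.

ln(t − 10) = (76 + 305.0) / 138.5 = 2.7509.
t − 10 = e^2.7509 = 15.657, so t = 25.657.
T = 100·t = 2566 K → 2550 K to the nearest 50 K.

2550 K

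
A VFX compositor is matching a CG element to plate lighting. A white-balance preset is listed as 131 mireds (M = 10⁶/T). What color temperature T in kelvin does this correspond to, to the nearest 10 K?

7630 K

T = 10⁶ / 131 = 7633.59 K → 7630 K.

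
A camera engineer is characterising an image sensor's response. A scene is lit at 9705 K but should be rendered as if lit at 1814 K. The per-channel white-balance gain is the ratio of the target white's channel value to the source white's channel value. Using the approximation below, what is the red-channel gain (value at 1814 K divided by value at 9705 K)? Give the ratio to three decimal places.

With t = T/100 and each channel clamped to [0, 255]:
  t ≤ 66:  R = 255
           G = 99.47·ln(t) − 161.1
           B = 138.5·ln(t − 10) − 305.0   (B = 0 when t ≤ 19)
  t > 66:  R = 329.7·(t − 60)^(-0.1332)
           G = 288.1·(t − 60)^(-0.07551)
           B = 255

1.251

At 9705 K (t = 97.05):
  R = 329.7·(97.05 − 60)^(-0.1332) = 329.7·37.05^(-0.1332) = 329.7·0.61807 = 203.778.
At 1814 K (t = 18.14):
  R = 255 by definition for t ≤ 66.
Gain = 255.000 / 203.778 = 1.2514 → 1.251.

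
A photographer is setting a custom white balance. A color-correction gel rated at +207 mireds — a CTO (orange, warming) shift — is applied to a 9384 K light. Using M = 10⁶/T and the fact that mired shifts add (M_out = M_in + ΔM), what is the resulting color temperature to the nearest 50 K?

M_in = 10⁶/9384 = 106.56 mireds.
M_out = 106.56 + (+207) = 313.56 mireds.
T_out = 10⁶/313.56 = 3189.1 K → 3200 K.

3200 K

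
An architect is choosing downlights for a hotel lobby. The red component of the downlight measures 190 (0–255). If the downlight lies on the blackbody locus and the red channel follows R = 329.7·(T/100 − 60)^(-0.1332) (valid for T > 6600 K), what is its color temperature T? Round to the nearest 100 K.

12300 K

(t − 60)^(-0.1332) = 190/329.7 = 0.57628.
t − 60 = 0.57628^(1/-0.1332) = 0.57628^(-7.508) = 62.667, so t = 122.667.
T = 100·t = 12267 K → 12300 K to the nearest 100 K.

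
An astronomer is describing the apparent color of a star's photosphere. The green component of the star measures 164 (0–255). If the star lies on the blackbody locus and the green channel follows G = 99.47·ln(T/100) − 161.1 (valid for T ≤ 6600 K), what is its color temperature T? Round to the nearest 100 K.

ln t = (164 + 161.1) / 99.47 = 3.2683.
t = e^3.2683 = 26.267.
T = 100·t = 2627 K → 2600 K to the nearest 100 K.

2600 K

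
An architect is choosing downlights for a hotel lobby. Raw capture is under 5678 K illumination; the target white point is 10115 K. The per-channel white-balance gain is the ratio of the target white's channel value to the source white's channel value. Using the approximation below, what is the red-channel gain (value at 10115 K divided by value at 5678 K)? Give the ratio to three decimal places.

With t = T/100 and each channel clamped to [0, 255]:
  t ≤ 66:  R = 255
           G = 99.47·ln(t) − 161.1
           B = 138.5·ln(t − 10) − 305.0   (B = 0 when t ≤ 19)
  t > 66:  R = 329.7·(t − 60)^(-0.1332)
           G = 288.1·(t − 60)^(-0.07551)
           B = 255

0.788

At 5678 K (t = 56.78):
  R = 255 by definition for t ≤ 66.
At 10115 K (t = 101.15):
  R = 329.7·(101.15 − 60)^(-0.1332) = 329.7·41.15^(-0.1332) = 329.7·0.60949 = 200.949.
Gain = 200.949 / 255.000 = 0.7880 → 0.788.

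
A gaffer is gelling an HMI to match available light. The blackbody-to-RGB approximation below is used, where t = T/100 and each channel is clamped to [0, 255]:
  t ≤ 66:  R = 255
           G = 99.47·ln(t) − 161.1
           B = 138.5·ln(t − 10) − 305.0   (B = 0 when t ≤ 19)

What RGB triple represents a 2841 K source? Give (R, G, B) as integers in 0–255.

(255, 172, 98)

t = 2841/100 = 28.41; the t ≤ 66 branch applies.
R = 255 by definition for t ≤ 66.
G = 99.47·ln 28.41 − 161.1 = 99.47·3.3467 − 161.1 = 171.800.
B = 138.5·ln(28.41 − 10) − 305.0 = 138.5·ln 18.41 − 305.0 = 138.5·2.9129 − 305.0 = 98.436.
Rounded: (255, 172, 98).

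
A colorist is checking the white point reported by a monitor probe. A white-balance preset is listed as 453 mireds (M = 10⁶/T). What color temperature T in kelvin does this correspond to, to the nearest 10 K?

2210 K

T = 10⁶ / 453 = 2207.51 K → 2210 K.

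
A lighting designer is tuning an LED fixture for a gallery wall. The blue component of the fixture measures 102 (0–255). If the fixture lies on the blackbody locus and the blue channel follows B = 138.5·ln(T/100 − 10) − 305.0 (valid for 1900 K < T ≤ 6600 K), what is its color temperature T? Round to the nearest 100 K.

ln(t − 10) = (102 + 305.0) / 138.5 = 2.9386.
t − 10 = e^2.9386 = 18.890, so t = 28.890.
T = 100·t = 2889 K → 2900 K to the nearest 100 K.

2900 K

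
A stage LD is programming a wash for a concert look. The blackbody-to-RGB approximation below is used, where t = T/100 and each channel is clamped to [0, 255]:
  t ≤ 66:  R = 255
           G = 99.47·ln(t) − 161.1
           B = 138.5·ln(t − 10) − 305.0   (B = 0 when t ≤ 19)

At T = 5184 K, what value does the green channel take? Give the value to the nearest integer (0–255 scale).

232

t = 5184/100 = 51.84; the t ≤ 66 branch applies.
G = 99.47·ln 51.84 − 161.1 = 99.47·3.9482 − 161.1 = 231.624.
Rounded: 232.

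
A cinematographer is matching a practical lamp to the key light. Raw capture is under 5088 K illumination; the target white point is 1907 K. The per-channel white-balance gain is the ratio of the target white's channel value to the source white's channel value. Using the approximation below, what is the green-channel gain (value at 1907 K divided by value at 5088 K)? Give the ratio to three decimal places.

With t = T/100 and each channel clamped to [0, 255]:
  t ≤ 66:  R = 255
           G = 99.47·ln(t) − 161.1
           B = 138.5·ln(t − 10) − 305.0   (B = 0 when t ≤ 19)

0.575

At 5088 K (t = 50.88):
  G = 99.47·ln 50.88 − 161.1 = 99.47·3.9295 − 161.1 = 229.764.
At 1907 K (t = 19.07):
  G = 99.47·ln 19.07 − 161.1 = 99.47·2.9481 − 161.1 = 132.149.
Gain = 132.149 / 229.764 = 0.5752 → 0.575.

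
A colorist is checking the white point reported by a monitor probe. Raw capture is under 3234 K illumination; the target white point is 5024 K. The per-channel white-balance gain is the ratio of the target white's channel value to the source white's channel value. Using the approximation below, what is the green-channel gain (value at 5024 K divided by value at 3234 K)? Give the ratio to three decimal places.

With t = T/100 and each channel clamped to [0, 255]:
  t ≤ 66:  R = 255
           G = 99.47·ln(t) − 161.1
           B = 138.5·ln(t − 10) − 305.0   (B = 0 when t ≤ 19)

At 3234 K (t = 32.34):
  G = 99.47·ln 32.34 − 161.1 = 99.47·3.4763 − 161.1 = 184.688.
At 5024 K (t = 50.24):
  G = 99.47·ln 50.24 − 161.1 = 99.47·3.9168 − 161.1 = 228.505.
Gain = 228.505 / 184.688 = 1.2372 → 1.237.

1.237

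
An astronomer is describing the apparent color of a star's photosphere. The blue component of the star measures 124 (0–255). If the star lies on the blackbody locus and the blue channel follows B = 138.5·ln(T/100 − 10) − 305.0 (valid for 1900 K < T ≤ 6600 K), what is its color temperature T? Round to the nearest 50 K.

3200 K

ln(t − 10) = (124 + 305.0) / 138.5 = 3.0975.
t − 10 = e^3.0975 = 22.142, so t = 32.142.
T = 100·t = 3214 K → 3200 K to the nearest 50 K.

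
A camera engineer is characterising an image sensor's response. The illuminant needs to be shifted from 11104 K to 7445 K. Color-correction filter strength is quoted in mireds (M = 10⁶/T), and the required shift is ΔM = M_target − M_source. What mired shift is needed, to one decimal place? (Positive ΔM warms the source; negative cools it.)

M_source = 10⁶/11104 = 90.058; M_target = 10⁶/7445 = 134.318.
ΔM = 134.318 − 90.058 = 44.261 → +44.3 mireds, a warming shift.

+44.3 mireds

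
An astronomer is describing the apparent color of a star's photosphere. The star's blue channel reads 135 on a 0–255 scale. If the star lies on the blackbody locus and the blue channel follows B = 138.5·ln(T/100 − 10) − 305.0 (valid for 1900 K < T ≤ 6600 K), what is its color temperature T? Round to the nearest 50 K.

3400 K

ln(t − 10) = (135 + 305.0) / 138.5 = 3.1769.
t − 10 = e^3.1769 = 23.972, so t = 33.972.
T = 100·t = 3397 K → 3400 K to the nearest 50 K.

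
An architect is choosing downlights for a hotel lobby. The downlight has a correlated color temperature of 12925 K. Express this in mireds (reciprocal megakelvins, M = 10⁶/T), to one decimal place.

M = 10⁶ / 12925 = 77.369 → 77.4 mireds.

77.4 mireds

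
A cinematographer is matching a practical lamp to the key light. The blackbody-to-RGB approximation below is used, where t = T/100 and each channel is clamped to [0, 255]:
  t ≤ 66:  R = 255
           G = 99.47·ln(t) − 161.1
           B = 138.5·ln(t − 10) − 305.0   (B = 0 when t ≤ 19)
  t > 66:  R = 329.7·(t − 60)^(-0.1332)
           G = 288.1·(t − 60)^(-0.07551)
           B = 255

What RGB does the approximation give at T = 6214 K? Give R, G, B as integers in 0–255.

R=255, G=250, B=243

t = 6214/100 = 62.14; the t ≤ 66 branch applies.
R = 255 by definition for t ≤ 66.
G = 99.47·ln 62.14 − 161.1 = 99.47·4.1294 − 161.1 = 249.650.
B = 138.5·ln(62.14 − 10) − 305.0 = 138.5·ln 52.14 − 305.0 = 138.5·3.9539 − 305.0 = 242.620.
Rounded: (255, 250, 243).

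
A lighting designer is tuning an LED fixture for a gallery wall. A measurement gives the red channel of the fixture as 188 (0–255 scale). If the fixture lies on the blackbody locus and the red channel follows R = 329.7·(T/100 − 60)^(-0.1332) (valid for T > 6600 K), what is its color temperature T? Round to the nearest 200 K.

(t − 60)^(-0.1332) = 188/329.7 = 0.57022.
t − 60 = 0.57022^(1/-0.1332) = 0.57022^(-7.508) = 67.848, so t = 127.848.
T = 100·t = 12785 K → 12800 K to the nearest 200 K.

12800 K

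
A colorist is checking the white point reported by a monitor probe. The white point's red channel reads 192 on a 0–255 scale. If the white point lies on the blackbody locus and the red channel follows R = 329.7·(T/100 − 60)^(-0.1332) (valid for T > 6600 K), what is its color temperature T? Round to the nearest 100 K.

(t − 60)^(-0.1332) = 192/329.7 = 0.58235.
t − 60 = 0.58235^(1/-0.1332) = 0.58235^(-7.508) = 57.929, so t = 117.929.
T = 100·t = 11793 K → 11800 K to the nearest 100 K.

11800 K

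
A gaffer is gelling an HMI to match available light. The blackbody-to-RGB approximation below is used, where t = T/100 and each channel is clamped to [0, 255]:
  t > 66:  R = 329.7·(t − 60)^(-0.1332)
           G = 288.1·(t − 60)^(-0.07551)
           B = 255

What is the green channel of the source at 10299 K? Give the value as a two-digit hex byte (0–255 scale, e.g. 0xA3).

0xD9

t = 10299/100 = 102.99; the t > 66 branch applies.
G = 288.1·(102.99 − 60)^(-0.07551) = 288.1·42.99^(-0.07551) = 288.1·0.75277 = 216.874.
Rounded: 217; in hex, 0xD9.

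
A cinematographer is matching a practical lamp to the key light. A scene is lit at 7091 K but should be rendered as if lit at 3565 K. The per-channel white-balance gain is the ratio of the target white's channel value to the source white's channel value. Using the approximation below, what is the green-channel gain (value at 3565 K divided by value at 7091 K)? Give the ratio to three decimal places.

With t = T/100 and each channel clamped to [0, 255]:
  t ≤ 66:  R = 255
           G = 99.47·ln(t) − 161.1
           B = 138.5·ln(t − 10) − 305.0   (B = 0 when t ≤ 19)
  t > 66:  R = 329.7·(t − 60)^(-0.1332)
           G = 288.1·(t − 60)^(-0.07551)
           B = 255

At 7091 K (t = 70.91):
  G = 288.1·(70.91 − 60)^(-0.07551) = 288.1·10.91^(-0.07551) = 288.1·0.83490 = 240.534.
At 3565 K (t = 35.65):
  G = 99.47·ln 35.65 − 161.1 = 99.47·3.5737 − 161.1 = 194.381.
Gain = 194.381 / 240.534 = 0.8081 → 0.808.

0.808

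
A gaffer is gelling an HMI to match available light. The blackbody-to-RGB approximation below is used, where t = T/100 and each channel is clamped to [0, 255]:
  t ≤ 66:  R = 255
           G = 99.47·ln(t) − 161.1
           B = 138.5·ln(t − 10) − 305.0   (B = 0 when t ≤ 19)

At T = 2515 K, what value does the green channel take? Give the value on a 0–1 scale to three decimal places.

t = 2515/100 = 25.15; the t ≤ 66 branch applies.
G = 99.47·ln 25.15 − 161.1 = 99.47·3.2249 − 161.1 = 159.677.
On a 0–1 scale: 159.677/255 = 0.6262 → 0.626.

0.626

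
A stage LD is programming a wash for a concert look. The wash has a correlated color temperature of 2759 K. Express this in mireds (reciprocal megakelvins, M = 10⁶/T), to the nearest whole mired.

M = 10⁶ / 2759 = 362.450 → 362 mireds.

362 mireds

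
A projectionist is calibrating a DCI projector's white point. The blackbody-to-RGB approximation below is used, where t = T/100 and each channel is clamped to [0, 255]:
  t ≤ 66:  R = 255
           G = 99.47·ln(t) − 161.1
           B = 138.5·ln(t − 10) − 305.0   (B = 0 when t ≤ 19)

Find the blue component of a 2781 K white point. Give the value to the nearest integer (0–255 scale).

94

t = 2781/100 = 27.81; the t ≤ 66 branch applies.
B = 138.5·ln(27.81 − 10) − 305.0 = 138.5·ln 17.81 − 305.0 = 138.5·2.8798 − 305.0 = 93.847.
Rounded: 94.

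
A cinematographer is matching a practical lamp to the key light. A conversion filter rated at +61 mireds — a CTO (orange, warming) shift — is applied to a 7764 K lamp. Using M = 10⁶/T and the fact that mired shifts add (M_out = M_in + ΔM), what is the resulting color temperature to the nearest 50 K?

M_in = 10⁶/7764 = 128.80 mireds.
M_out = 128.80 + (+61) = 189.80 mireds.
T_out = 10⁶/189.80 = 5268.7 K → 5250 K.

5250 K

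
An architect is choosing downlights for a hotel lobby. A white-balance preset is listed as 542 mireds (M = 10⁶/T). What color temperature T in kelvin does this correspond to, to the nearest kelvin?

T = 10⁶ / 542 = 1845.02 K → 1845 K.

1845 K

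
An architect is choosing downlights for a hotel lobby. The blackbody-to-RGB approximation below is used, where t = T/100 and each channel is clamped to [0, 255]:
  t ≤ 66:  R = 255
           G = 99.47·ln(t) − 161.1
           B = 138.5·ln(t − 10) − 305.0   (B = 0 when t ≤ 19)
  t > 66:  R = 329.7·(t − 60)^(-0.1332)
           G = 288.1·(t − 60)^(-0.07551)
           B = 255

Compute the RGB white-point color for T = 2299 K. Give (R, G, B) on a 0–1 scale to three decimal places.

(1.000, 0.591, 0.197)

t = 2299/100 = 22.99; the t ≤ 66 branch applies.
R = 255 by definition for t ≤ 66.
G = 99.47·ln 22.99 − 161.1 = 99.47·3.1351 − 161.1 = 150.744.
B = 138.5·ln(22.99 − 10) − 305.0 = 138.5·ln 12.99 − 305.0 = 138.5·2.5642 − 305.0 = 50.139.
Dividing each by 255: (1.0000, 0.5912, 0.1966) → (1.000, 0.591, 0.197).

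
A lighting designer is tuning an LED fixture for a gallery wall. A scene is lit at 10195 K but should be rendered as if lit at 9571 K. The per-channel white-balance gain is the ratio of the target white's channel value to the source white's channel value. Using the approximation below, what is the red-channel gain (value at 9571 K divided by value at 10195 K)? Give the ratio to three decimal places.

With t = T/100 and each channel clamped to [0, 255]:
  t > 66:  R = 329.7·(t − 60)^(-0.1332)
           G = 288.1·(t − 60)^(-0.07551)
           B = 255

At 10195 K (t = 101.95):
  R = 329.7·(101.95 − 60)^(-0.1332) = 329.7·41.95^(-0.1332) = 329.7·0.60793 = 200.434.
At 9571 K (t = 95.71):
  R = 329.7·(95.71 − 60)^(-0.1332) = 329.7·35.71^(-0.1332) = 329.7·0.62111 = 204.780.
Gain = 204.780 / 200.434 = 1.0217 → 1.022.

1.022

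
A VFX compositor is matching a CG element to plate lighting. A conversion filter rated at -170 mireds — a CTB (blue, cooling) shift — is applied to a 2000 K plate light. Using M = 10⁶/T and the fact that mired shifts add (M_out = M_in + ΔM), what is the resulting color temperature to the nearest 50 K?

M_in = 10⁶/2000 = 500.00 mireds.
M_out = 500.00 + (-170) = 330.00 mireds.
T_out = 10⁶/330.00 = 3030.3 K → 3050 K.

3050 K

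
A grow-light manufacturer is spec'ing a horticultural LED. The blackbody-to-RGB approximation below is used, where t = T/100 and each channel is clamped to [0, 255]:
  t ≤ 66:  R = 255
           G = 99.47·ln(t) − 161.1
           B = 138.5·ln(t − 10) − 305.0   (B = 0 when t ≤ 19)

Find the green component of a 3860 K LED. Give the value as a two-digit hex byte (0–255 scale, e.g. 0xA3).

t = 3860/100 = 38.6; the t ≤ 66 branch applies.
G = 99.47·ln 38.6 − 161.1 = 99.47·3.6533 − 161.1 = 202.289.
Rounded: 202; in hex, 0xCA.

0xCA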